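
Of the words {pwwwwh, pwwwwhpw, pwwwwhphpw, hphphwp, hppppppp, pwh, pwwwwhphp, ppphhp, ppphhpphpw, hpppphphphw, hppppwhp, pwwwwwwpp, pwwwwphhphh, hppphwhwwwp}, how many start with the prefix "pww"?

Walk to "pww"; the words in its subtree are exactly those with that prefix.
Words under "pww": pwwwwh, pwwwwhphp, pwwwwhphpw, pwwwwhpw, pwwwwphhphh, pwwwwwwpp
Count: 6

6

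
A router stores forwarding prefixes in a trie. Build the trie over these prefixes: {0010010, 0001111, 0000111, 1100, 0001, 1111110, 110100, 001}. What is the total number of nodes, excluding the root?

28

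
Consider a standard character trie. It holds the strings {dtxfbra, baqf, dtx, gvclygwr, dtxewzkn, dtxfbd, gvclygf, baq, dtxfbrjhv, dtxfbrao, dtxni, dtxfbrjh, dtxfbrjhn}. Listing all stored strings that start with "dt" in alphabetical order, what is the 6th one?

DFS of the "dt" subtree visits, in order: "dtx", "dtxewzkn", "dtxfbd", "dtxfbra", "dtxfbrao", "dtxfbrjh", "dtxfbrjhn", "dtxfbrjhv", "dtxni"
The 6th is dtxfbrjh.

dtxfbrjh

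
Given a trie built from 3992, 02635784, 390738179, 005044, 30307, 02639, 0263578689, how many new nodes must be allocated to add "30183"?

3

"30" is already a path in the trie; the remaining "183" must be added.
Each of the 3 remaining characters creates one node.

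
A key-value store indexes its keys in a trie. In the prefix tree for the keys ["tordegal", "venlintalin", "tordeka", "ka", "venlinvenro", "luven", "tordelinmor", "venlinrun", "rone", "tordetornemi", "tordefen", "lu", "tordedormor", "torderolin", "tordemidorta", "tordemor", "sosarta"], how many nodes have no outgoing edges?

16

A leaf is a node with no children — equivalently, the end of a word that is not a proper prefix of any other stored word.
Those words: "ka", "luven", "rone", "sosarta", "tordedormor", "tordefen", "tordegal", "tordeka", "tordelinmor", "tordemidorta", "tordemor", "torderolin", "tordetornemi", "venlinrun", "venlintalin", "venlinvenro"
Leaf count: 16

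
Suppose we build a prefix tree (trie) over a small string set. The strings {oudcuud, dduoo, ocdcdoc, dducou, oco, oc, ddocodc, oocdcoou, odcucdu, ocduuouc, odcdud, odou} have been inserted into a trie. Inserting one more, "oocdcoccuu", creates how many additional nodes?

4

Walking "oocdcoccuu" from the root, the first 6 characters ("oocdco") follow existing edges; "c" is the first miss.
Each of the 4 remaining characters creates one node.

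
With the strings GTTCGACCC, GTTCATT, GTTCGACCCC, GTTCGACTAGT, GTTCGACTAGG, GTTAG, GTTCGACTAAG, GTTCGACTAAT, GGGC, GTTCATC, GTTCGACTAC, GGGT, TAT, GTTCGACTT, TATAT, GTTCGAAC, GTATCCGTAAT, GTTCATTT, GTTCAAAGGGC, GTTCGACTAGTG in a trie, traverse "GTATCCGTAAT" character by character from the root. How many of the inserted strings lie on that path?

1

Walk "GTATCCGTAAT" from the root; an end-of-word marker is hit whenever a stored word is a prefix of "GTATCCGTAAT".
Prefixes of the query that are stored words: "GTATCCGTAAT"
Count: 1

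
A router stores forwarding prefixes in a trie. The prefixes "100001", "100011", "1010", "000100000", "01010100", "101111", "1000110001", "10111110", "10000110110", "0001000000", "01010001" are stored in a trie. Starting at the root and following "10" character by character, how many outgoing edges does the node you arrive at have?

The children of the "10" node are the distinct next characters among strings starting with "10".
Distinct next characters after "10": 0, 1.
That node has 2 child edges.

2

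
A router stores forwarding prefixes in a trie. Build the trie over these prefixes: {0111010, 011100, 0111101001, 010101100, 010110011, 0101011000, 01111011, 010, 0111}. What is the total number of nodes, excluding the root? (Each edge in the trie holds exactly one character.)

28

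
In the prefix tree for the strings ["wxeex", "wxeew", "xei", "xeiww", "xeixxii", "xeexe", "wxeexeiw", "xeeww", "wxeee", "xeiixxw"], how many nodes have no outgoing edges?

8

Leaves are exactly the stored words that no other stored word extends.
Those words: "wxeee", "wxeew", "wxeexeiw", "xeeww", "xeexe", "xeiixxw", "xeiww", "xeixxii"
Leaf count: 8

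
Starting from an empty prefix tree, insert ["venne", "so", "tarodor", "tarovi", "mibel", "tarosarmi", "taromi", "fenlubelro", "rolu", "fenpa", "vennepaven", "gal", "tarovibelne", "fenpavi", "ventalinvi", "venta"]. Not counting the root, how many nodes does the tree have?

66

Trace insertions, counting only characters that open a new branch:
  "venne" → 5 new (v, e, n, n, e)
  "so" → 2 new (s, o)
  "tarodor" → 7 new (t, a, r, o, d, o, r)
  "tarovi" → prefix "taro" already present; 2 new (v, i)
  "mibel" → 5 new (m, i, b, e, l)
  "tarosarmi" → prefix "taro" already present; 5 new (s, a, r, m, i)
  "taromi" → prefix "taro" already present; 2 new (m, i)
  "fenlubelro" → 10 new (f, e, n, l, u, b, e, l, r, o)
  "rolu" → 4 new (r, o, l, u)
  "fenpa" → prefix "fen" already present; 2 new (p, a)
  "vennepaven" → prefix "venne" already present; 5 new (p, a, v, e, n)
  "gal" → 3 new (g, a, l)
  "tarovibelne" → prefix "tarovi" already present; 5 new (b, e, l, n, e)
  "fenpavi" → prefix "fenpa" already present; 2 new (v, i)
  "ventalinvi" → prefix "ven" already present; 7 new (t, a, l, i, n, v, i)
  "venta" → prefix "venta" already present; 0 new (none)
Total nodes = 5 + 2 + 7 + 2 + 5 + 5 + 2 + 10 + 4 + 2 + 5 + 3 + 5 + 2 + 7 + 0 = 66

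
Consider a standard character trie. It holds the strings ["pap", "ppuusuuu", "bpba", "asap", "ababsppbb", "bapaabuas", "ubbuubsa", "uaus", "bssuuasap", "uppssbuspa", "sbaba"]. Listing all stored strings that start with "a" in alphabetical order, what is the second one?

Filter for "a…" and sort: "ababsppbb", "asap"
The 2nd is asap.

asap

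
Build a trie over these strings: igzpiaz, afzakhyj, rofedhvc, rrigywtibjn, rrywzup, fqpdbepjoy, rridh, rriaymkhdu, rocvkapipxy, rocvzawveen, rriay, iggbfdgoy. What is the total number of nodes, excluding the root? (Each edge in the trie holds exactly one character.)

80

For each word, the new-node count is its length minus the longest prefix already in the trie:
  "igzpiaz" → 7 new (i, g, z, p, i, a, z)
  "afzakhyj" → 8 new (a, f, z, a, k, h, y, j)
  "rofedhvc" → 8 new (r, o, f, e, d, h, v, c)
  "rrigywtibjn" → prefix "r" already present; 10 new (r, i, g, y, w, t, i, b, j, n)
  "rrywzup" → prefix "rr" already present; 5 new (y, w, z, u, p)
  "fqpdbepjoy" → 10 new (f, q, p, d, b, e, p, j, o, y)
  "rridh" → prefix "rri" already present; 2 new (d, h)
  "rriaymkhdu" → prefix "rri" already present; 7 new (a, y, m, k, h, d, u)
  "rocvkapipxy" → prefix "ro" already present; 9 new (c, v, k, a, p, i, p, x, y)
  "rocvzawveen" → prefix "rocv" already present; 7 new (z, a, w, v, e, e, n)
  "rriay" → prefix "rriay" already present; 0 new (none)
  "iggbfdgoy" → prefix "ig" already present; 7 new (g, b, f, d, g, o, y)
Total nodes = 7 + 8 + 8 + 10 + 5 + 10 + 2 + 7 + 9 + 7 + 0 + 7 = 80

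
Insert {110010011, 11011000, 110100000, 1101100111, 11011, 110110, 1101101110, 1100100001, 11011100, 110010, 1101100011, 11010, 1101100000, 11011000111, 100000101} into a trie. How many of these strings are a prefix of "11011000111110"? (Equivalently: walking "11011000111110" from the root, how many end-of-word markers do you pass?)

5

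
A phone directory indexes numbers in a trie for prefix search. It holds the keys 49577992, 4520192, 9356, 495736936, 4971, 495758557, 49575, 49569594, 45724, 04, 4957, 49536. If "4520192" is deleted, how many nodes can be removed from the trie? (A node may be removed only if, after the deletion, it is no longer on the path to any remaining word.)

5

After clearing the end-marker at "4520192", prune upward until reaching a node still needed by another word.
The suffix "20192" (5 nodes) is used only by "4520192"; the node for "45" still has the child "7", so pruning stops there.
Nodes removed: 5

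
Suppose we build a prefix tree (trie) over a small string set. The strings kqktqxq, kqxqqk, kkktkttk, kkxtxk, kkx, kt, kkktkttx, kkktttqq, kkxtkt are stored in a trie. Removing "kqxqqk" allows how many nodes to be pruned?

4

After clearing the end-marker at "kqxqqk", prune upward until reaching a node still needed by another word.
The suffix "xqqk" (4 nodes) is used only by "kqxqqk"; the node for "kq" still has the child "k", so pruning stops there.
Nodes removed: 4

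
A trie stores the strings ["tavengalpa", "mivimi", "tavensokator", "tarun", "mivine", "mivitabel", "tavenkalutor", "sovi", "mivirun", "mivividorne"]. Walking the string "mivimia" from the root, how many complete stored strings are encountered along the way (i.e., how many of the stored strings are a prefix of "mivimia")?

Walk "mivimia" from the root; an end-of-word marker is hit whenever a stored word is a prefix of "mivimia".
Prefixes of the query that are stored words: "mivimi"
Count: 1

1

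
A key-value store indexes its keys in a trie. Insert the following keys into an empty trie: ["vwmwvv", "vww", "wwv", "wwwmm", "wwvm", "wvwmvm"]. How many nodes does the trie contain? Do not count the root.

For each word, the new-node count is its length minus the longest prefix already in the trie:
  "vwmwvv" → 6 new (v, w, m, w, v, v)
  "vww" → prefix "vw" already present; 1 new (w)
  "wwv" → 3 new (w, w, v)
  "wwwmm" → prefix "ww" already present; 3 new (w, m, m)
  "wwvm" → prefix "wwv" already present; 1 new (m)
  "wvwmvm" → prefix "w" already present; 5 new (v, w, m, v, m)
Total nodes = 6 + 1 + 3 + 3 + 1 + 5 = 19

19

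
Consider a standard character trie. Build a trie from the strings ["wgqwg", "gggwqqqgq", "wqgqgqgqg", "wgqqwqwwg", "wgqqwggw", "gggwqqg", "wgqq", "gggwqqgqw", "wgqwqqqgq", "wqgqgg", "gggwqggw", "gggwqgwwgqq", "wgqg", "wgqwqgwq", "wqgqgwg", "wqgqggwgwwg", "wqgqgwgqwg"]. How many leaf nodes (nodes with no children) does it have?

Leaves are exactly the stored words that no other stored word extends.
Those words: "gggwqggw", "gggwqgwwgqq", "gggwqqgqw", "gggwqqqgq", "wgqg", "wgqqwggw", "wgqqwqwwg", "wgqwg", "wgqwqgwq", "wgqwqqqgq", "wqgqggwgwwg", "wqgqgqgqg", "wqgqgwgqwg"
Leaf count: 13

13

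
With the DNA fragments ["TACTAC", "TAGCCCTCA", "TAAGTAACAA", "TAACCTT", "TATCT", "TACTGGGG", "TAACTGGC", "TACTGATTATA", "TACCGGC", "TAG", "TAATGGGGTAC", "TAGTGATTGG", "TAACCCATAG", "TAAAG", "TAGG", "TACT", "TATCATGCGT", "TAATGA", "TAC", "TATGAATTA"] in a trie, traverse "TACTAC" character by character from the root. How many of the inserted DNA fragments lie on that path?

Traverse "TACTAC" character by character; count nodes along the way that are marked as word ends.
Prefixes of the query that are stored words: "TAC", "TACT", "TACTAC"
Count: 3

3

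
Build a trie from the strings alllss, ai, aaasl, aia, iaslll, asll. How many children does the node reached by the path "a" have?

Walk "a" from the root, arriving at one node.
Characters that immediately follow "a" among the stored strings: {a, i, l, s}.
That node has 4 child edges.

4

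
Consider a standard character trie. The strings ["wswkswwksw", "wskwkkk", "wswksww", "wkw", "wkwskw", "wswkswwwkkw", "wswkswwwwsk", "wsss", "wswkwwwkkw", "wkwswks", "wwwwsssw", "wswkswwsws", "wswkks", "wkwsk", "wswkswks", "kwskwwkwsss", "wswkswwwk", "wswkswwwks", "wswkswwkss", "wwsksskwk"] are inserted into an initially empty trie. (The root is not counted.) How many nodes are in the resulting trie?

72

Insert word by word; a character creates a node only if that edge doesn't already exist:
  "wswkswwksw" → 10 new (w, s, w, k, s, w, w, k, s, w)
  "wskwkkk" → prefix "ws" already present; 5 new (k, w, k, k, k)
  "wswksww" → prefix "wswksww" already present; 0 new (none)
  "wkw" → prefix "w" already present; 2 new (k, w)
  "wkwskw" → prefix "wkw" already present; 3 new (s, k, w)
  "wswkswwwkkw" → prefix "wswksww" already present; 4 new (w, k, k, w)
  "wswkswwwwsk" → prefix "wswkswww" already present; 3 new (w, s, k)
  "wsss" → prefix "ws" already present; 2 new (s, s)
  "wswkwwwkkw" → prefix "wswk" already present; 6 new (w, w, w, k, k, w)
  "wkwswks" → prefix "wkws" already present; 3 new (w, k, s)
  "wwwwsssw" → prefix "w" already present; 7 new (w, w, w, s, s, s, w)
  "wswkswwsws" → prefix "wswksww" already present; 3 new (s, w, s)
  "wswkks" → prefix "wswk" already present; 2 new (k, s)
  "wkwsk" → prefix "wkwsk" already present; 0 new (none)
  "wswkswks" → prefix "wswksw" already present; 2 new (k, s)
  "kwskwwkwsss" → 11 new (k, w, s, k, w, w, k, w, s, s, s)
  "wswkswwwk" → prefix "wswkswwwk" already present; 0 new (none)
  "wswkswwwks" → prefix "wswkswwwk" already present; 1 new (s)
  "wswkswwkss" → prefix "wswkswwks" already present; 1 new (s)
  "wwsksskwk" → prefix "ww" already present; 7 new (s, k, s, s, k, w, k)
Total nodes = 10 + 5 + 0 + 2 + 3 + 4 + 3 + 2 + 6 + 3 + 7 + 3 + 2 + 0 + 2 + 11 + 0 + 1 + 1 + 7 = 72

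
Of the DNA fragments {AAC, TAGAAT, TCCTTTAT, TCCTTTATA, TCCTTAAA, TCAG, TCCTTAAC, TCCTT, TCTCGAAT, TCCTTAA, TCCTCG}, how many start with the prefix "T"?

10

Walk to "T"; the words in its subtree are exactly those with that prefix.
Words under "T": TAGAAT, TCAG, TCCTCG, TCCTT, TCCTTAA, TCCTTAAA, TCCTTAAC, TCCTTTAT, TCCTTTATA, TCTCGAAT
Count: 10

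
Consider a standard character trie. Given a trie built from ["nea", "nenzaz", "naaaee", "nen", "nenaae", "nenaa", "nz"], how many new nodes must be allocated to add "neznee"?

4

The longest prefix of "neznee" already in the trie is "ne" (length 2).
So 6 − 2 = 4 new nodes.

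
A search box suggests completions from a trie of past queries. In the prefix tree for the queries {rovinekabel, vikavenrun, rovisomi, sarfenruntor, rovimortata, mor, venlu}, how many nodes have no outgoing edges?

7

A leaf is a node with no children — equivalently, the end of a word that is not a proper prefix of any other stored word.
Those words: "mor", "rovimortata", "rovinekabel", "rovisomi", "sarfenruntor", "venlu", "vikavenrun"
Leaf count: 7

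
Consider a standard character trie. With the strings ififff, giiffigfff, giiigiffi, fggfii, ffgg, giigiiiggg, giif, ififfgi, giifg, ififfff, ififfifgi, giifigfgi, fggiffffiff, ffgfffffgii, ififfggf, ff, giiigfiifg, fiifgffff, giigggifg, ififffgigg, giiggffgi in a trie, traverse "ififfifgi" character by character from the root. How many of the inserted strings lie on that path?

Walk "ififfifgi" from the root; an end-of-word marker is hit whenever a stored word is a prefix of "ififfifgi".
Prefixes of the query that are stored words: "ififfifgi"
Count: 1

1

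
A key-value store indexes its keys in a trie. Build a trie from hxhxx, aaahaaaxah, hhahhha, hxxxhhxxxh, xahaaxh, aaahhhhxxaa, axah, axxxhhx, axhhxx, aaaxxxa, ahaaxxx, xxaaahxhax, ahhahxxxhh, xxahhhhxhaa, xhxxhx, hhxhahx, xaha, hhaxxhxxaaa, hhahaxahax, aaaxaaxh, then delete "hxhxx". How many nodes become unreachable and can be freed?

3

A node on "hxhxx"'s path can go only if nothing else ends at it or branches off below it.
The suffix "hxx" (3 nodes) is used only by "hxhxx"; the node for "hx" still has the child "x", so pruning stops there.
Nodes removed: 3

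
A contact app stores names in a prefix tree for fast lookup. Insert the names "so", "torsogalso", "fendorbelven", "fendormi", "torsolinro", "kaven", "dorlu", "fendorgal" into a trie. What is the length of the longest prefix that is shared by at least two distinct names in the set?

The deepest shared node is where two words last agree before diverging.
"fendorbelven" and "fendorgal" agree on "fendor" (6 characters) before diverging; nothing deeper is shared.
Longest shared-prefix length: 6

6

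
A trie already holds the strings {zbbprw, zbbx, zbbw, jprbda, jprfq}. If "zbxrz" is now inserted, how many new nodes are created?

The longest prefix of "zbxrz" already in the trie is "zb" (length 2).
So 5 − 2 = 3 new nodes.

3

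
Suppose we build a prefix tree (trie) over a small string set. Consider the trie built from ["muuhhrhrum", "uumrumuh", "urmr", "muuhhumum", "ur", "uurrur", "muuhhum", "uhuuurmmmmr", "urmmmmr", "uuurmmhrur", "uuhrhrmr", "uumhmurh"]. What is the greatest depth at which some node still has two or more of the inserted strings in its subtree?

7

The deepest shared node is where two words last agree before diverging.
"muuhhum" and "muuhhumum" agree on "muuhhum" (7 characters) before diverging; nothing deeper is shared.
Longest shared-prefix length: 7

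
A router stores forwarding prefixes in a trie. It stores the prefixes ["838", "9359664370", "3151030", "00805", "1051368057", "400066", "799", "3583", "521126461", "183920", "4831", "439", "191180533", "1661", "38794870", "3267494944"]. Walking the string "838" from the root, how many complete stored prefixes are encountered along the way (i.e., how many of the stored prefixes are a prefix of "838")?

1

Check each prefix of "838" against the stored set — each match is an end-marker on the path.
Prefixes of the query that are stored words: "838"
Count: 1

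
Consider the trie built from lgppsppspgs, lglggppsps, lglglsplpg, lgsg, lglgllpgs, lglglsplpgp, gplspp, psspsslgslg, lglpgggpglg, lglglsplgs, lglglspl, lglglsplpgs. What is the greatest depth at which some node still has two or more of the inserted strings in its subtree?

10

Equivalently: take the maximum, over all pairs, of their longest common prefix length.
e.g. "lglglsplpg" and "lglglsplpgp" share the prefix "lglglsplpg" of length 10; no pair shares a longer one.
Longest shared-prefix length: 10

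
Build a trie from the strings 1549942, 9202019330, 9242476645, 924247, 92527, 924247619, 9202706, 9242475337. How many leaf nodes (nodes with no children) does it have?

7

A leaf is a node with no children — equivalently, the end of a word that is not a proper prefix of any other stored word.
Those words: "1549942", "9202019330", "9202706", "9242475337", "924247619", "9242476645", "92527"
Leaf count: 7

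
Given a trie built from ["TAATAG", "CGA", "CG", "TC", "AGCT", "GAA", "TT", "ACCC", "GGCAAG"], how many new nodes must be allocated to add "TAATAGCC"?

The longest prefix of "TAATAGCC" already in the trie is "TAATAG" (length 6).
Each of the 2 remaining characters creates one node.

2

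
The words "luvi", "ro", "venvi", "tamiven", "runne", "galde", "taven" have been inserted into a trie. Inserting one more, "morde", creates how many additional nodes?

5

"morde" shares no prefix with any stored word, so all 5 characters open new nodes.
5 − 0 = 5 new nodes.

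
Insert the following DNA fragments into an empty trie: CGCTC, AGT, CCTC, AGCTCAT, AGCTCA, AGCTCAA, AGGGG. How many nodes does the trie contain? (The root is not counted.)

20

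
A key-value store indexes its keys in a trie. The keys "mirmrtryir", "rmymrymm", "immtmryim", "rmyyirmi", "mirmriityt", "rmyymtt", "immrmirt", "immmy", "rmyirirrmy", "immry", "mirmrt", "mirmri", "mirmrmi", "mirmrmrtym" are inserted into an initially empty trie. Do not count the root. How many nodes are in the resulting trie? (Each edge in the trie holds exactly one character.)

For each word, the new-node count is its length minus the longest prefix already in the trie:
  "mirmrtryir" → 10 new (m, i, r, m, r, t, r, y, i, r)
  "rmymrymm" → 8 new (r, m, y, m, r, y, m, m)
  "immtmryim" → 9 new (i, m, m, t, m, r, y, i, m)
  "rmyyirmi" → prefix "rmy" already present; 5 new (y, i, r, m, i)
  "mirmriityt" → prefix "mirmr" already present; 5 new (i, i, t, y, t)
  "rmyymtt" → prefix "rmyy" already present; 3 new (m, t, t)
  "immrmirt" → prefix "imm" already present; 5 new (r, m, i, r, t)
  "immmy" → prefix "imm" already present; 2 new (m, y)
  "rmyirirrmy" → prefix "rmy" already present; 7 new (i, r, i, r, r, m, y)
  "immry" → prefix "immr" already present; 1 new (y)
  "mirmrt" → prefix "mirmrt" already present; 0 new (none)
  "mirmri" → prefix "mirmri" already present; 0 new (none)
  "mirmrmi" → prefix "mirmr" already present; 2 new (m, i)
  "mirmrmrtym" → prefix "mirmrm" already present; 4 new (r, t, y, m)
Total nodes = 10 + 8 + 9 + 5 + 5 + 3 + 5 + 2 + 7 + 1 + 0 + 0 + 2 + 4 = 61

61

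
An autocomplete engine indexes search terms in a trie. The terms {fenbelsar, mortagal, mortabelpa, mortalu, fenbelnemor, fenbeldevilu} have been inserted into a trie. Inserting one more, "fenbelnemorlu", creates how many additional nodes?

2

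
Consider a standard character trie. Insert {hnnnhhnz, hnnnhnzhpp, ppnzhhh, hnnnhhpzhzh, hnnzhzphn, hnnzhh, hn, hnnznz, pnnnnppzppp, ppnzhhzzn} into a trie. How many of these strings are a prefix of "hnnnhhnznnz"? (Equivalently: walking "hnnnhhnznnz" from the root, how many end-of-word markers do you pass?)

Check each prefix of "hnnnhhnznnz" against the stored set — each match is an end-marker on the path.
Prefixes of the query that are stored words: "hn", "hnnnhhnz"
Count: 2

2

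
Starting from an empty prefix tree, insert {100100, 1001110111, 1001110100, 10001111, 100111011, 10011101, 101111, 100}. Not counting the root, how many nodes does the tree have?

23

For each word, the new-node count is its length minus the longest prefix already in the trie:
  "100100" → 6 new (1, 0, 0, 1, 0, 0)
  "1001110111" → prefix "1001" already present; 6 new (1, 1, 0, 1, 1, 1)
  "1001110100" → prefix "10011101" already present; 2 new (0, 0)
  "10001111" → prefix "100" already present; 5 new (0, 1, 1, 1, 1)
  "100111011" → prefix "100111011" already present; 0 new (none)
  "10011101" → prefix "10011101" already present; 0 new (none)
  "101111" → prefix "10" already present; 4 new (1, 1, 1, 1)
  "100" → prefix "100" already present; 0 new (none)
Total nodes = 6 + 6 + 2 + 5 + 0 + 0 + 4 + 0 = 23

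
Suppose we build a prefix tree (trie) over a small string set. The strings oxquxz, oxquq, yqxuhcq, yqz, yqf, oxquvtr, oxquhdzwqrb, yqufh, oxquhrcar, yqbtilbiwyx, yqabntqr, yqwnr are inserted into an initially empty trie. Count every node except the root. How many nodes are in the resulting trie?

51

Count nodes per top-level branch (shared prefixes stored once):
  'o'-branch (oxquhdzwqrb, oxquhrcar, oxquq, oxquvtr, oxquxz): 21 nodes
  'y'-branch (yqabntqr, yqbtilbiwyx, yqf, yqufh, yqwnr, yqxuhcq, yqz): 30 nodes
Sum: 51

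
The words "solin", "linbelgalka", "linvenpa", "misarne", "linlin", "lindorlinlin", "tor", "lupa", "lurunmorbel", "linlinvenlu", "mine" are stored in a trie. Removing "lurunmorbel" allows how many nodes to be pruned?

A node on "lurunmorbel"'s path can go only if nothing else ends at it or branches off below it.
The suffix "runmorbel" (9 nodes) is used only by "lurunmorbel"; the node for "lu" still has the child "p", so pruning stops there.
Nodes removed: 9

9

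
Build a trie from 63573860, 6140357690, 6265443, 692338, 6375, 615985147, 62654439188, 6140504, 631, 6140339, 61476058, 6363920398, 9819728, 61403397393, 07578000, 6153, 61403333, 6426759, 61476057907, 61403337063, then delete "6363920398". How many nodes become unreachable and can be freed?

8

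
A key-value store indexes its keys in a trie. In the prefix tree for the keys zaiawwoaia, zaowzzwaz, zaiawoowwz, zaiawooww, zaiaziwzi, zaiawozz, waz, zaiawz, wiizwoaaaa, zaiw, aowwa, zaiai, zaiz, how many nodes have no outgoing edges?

12

A leaf is a node with no children — equivalently, the end of a word that is not a proper prefix of any other stored word.
Those words: "aowwa", "waz", "wiizwoaaaa", "zaiai", "zaiawoowwz", "zaiawozz", "zaiawwoaia", "zaiawz", "zaiaziwzi", "zaiw", "zaiz", "zaowzzwaz"
Leaf count: 12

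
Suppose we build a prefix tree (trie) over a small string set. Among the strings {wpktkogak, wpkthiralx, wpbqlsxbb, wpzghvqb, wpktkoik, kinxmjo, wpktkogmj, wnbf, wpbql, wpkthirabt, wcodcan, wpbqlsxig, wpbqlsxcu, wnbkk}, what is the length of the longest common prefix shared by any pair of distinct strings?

Equivalently: take the maximum, over all pairs, of their longest common prefix length.
"wpkthirabt" and "wpkthiralx" agree on "wpkthira" (8 characters) before diverging; nothing deeper is shared.
Longest shared-prefix length: 8

8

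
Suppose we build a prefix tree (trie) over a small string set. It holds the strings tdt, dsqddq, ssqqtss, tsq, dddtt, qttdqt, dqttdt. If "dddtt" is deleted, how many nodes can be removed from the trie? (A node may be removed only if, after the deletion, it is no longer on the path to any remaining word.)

4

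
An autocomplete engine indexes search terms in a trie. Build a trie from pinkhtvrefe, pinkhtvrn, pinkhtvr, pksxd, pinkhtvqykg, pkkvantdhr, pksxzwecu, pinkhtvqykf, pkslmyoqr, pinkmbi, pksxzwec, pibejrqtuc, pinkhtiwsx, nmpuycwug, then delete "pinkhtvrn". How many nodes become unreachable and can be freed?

A node on "pinkhtvrn"'s path can go only if nothing else ends at it or branches off below it.
The suffix "n" (1 node) is used only by "pinkhtvrn"; the node for "pinkhtvr" still has the child "e", so pruning stops there.
Nodes removed: 1

1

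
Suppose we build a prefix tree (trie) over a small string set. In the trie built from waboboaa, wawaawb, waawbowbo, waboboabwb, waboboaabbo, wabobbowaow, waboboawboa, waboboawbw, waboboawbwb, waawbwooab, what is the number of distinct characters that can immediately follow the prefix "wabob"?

Follow the path "wabob" to its node, then look at its outgoing edges.
Distinct next characters after "wabob": b, o.
That node has 2 child edges.

2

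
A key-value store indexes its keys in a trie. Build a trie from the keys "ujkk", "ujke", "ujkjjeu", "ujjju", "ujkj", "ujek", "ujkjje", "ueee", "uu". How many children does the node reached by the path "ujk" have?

3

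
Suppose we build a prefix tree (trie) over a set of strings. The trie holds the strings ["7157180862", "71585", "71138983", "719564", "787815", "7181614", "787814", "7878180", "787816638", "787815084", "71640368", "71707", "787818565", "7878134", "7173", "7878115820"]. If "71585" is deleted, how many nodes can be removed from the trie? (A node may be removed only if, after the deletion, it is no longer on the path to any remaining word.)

2

A node on "71585"'s path can go only if nothing else ends at it or branches off below it.
The suffix "85" (2 nodes) is used only by "71585"; the node for "715" still has the child "7", so pruning stops there.
Nodes removed: 2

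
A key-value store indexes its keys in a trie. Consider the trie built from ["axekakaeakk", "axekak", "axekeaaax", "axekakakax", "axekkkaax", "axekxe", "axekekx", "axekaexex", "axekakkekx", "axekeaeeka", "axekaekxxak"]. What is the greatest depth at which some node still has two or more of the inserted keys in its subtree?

7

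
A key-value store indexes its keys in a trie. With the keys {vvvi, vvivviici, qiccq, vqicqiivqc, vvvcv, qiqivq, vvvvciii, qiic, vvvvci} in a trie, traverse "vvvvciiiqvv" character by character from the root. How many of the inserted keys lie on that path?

2

Check each prefix of "vvvvciiiqvv" against the stored set — each match is an end-marker on the path.
Prefixes of the query that are stored words: "vvvvci", "vvvvciii"
Count: 2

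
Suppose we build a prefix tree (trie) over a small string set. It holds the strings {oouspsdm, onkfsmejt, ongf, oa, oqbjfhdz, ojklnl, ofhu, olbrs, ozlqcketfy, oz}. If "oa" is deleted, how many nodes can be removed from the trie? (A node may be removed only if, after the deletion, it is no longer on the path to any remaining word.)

Walk "oa" from the leaf back toward the root, removing each node that no remaining word uses.
The suffix "a" (1 node) is used only by "oa"; the node for "o" still has the child "o", so pruning stops there.
Nodes removed: 1

1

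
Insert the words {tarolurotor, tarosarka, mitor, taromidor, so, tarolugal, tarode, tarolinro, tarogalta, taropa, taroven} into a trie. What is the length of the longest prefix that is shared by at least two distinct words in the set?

The deepest shared node is where two words last agree before diverging.
"tarolugal" and "tarolurotor" agree on "tarolu" (6 characters) before diverging; nothing deeper is shared.
Longest shared-prefix length: 6

6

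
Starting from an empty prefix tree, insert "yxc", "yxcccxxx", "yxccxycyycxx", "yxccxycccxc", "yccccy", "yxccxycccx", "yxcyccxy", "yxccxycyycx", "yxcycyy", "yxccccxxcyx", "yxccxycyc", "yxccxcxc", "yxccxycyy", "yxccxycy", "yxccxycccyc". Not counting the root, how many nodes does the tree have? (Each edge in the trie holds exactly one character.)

For each word, the new-node count is its length minus the longest prefix already in the trie:
  "yxc" → 3 new (y, x, c)
  "yxcccxxx" → prefix "yxc" already present; 5 new (c, c, x, x, x)
  "yxccxycyycxx" → prefix "yxcc" already present; 8 new (x, y, c, y, y, c, x, x)
  "yxccxycccxc" → prefix "yxccxyc" already present; 4 new (c, c, x, c)
  "yccccy" → prefix "y" already present; 5 new (c, c, c, c, y)
  "yxccxycccx" → prefix "yxccxycccx" already present; 0 new (none)
  "yxcyccxy" → prefix "yxc" already present; 5 new (y, c, c, x, y)
  "yxccxycyycx" → prefix "yxccxycyycx" already present; 0 new (none)
  "yxcycyy" → prefix "yxcyc" already present; 2 new (y, y)
  "yxccccxxcyx" → prefix "yxccc" already present; 6 new (c, x, x, c, y, x)
  "yxccxycyc" → prefix "yxccxycy" already present; 1 new (c)
  "yxccxcxc" → prefix "yxccx" already present; 3 new (c, x, c)
  "yxccxycyy" → prefix "yxccxycyy" already present; 0 new (none)
  "yxccxycy" → prefix "yxccxycy" already present; 0 new (none)
  "yxccxycccyc" → prefix "yxccxyccc" already present; 2 new (y, c)
Total nodes = 3 + 5 + 8 + 4 + 5 + 0 + 5 + 0 + 2 + 6 + 1 + 3 + 0 + 0 + 2 = 44

44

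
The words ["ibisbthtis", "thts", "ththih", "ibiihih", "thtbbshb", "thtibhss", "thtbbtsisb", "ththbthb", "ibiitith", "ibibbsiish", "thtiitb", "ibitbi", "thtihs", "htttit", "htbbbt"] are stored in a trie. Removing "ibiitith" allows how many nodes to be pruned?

4

Walk "ibiitith" from the leaf back toward the root, removing each node that no remaining word uses.
The suffix "tith" (4 nodes) is used only by "ibiitith"; the node for "ibii" still has the child "h", so pruning stops there.
Nodes removed: 4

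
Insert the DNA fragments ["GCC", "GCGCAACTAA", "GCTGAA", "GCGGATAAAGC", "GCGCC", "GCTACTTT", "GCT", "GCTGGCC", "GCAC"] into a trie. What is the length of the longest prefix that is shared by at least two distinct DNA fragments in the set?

4

The deepest shared node is where two words last agree before diverging.
e.g. "GCGCAACTAA" and "GCGCC" share the prefix "GCGC" of length 4; no pair shares a longer one.
Longest shared-prefix length: 4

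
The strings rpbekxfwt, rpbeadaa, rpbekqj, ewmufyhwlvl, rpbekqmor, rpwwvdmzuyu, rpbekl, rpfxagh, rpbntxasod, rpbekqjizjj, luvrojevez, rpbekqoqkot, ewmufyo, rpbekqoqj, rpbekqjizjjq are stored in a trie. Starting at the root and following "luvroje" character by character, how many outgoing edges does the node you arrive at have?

1

Walk "luvroje" from the root, arriving at one node.
Characters that immediately follow "luvroje" among the stored strings: {v}.
That node has 1 child edge.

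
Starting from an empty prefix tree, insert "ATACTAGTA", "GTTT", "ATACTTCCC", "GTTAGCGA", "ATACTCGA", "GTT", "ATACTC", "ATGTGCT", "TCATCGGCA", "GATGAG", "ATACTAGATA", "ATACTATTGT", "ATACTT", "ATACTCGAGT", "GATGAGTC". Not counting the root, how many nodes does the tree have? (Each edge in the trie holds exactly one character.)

55

Insert word by word; a character creates a node only if that edge doesn't already exist:
  "ATACTAGTA" → 9 new (A, T, A, C, T, A, G, T, A)
  "GTTT" → 4 new (G, T, T, T)
  "ATACTTCCC" → prefix "ATACT" already present; 4 new (T, C, C, C)
  "GTTAGCGA" → prefix "GTT" already present; 5 new (A, G, C, G, A)
  "ATACTCGA" → prefix "ATACT" already present; 3 new (C, G, A)
  "GTT" → prefix "GTT" already present; 0 new (none)
  "ATACTC" → prefix "ATACTC" already present; 0 new (none)
  "ATGTGCT" → prefix "AT" already present; 5 new (G, T, G, C, T)
  "TCATCGGCA" → 9 new (T, C, A, T, C, G, G, C, A)
  "GATGAG" → prefix "G" already present; 5 new (A, T, G, A, G)
  "ATACTAGATA" → prefix "ATACTAG" already present; 3 new (A, T, A)
  "ATACTATTGT" → prefix "ATACTA" already present; 4 new (T, T, G, T)
  "ATACTT" → prefix "ATACTT" already present; 0 new (none)
  "ATACTCGAGT" → prefix "ATACTCGA" already present; 2 new (G, T)
  "GATGAGTC" → prefix "GATGAG" already present; 2 new (T, C)
Total nodes = 9 + 4 + 4 + 5 + 3 + 0 + 0 + 5 + 9 + 5 + 3 + 4 + 0 + 2 + 2 = 55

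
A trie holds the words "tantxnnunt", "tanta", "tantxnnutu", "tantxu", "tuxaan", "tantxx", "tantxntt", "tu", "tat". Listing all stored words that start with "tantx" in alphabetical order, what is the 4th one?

tantxu

Words with prefix "tantx", in lexicographic order: "tantxnnunt", "tantxnnutu", "tantxntt", "tantxu", "tantxx"
Position 4: tantxu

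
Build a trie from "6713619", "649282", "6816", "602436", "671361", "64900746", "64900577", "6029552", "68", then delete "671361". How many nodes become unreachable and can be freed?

After clearing the end-marker at "671361", prune upward until reaching a node still needed by another word.
Every node on "671361" is still needed (e.g. by "6713619"), so nothing is freed.
Nodes removed: 0

0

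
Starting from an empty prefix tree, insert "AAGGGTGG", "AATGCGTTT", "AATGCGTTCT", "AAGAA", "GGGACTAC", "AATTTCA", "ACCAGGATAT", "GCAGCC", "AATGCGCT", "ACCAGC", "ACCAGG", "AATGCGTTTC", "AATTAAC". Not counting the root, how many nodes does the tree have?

For each word, the new-node count is its length minus the longest prefix already in the trie:
  "AAGGGTGG" → 8 new (A, A, G, G, G, T, G, G)
  "AATGCGTTT" → prefix "AA" already present; 7 new (T, G, C, G, T, T, T)
  "AATGCGTTCT" → prefix "AATGCGTT" already present; 2 new (C, T)
  "AAGAA" → prefix "AAG" already present; 2 new (A, A)
  "GGGACTAC" → 8 new (G, G, G, A, C, T, A, C)
  "AATTTCA" → prefix "AAT" already present; 4 new (T, T, C, A)
  "ACCAGGATAT" → prefix "A" already present; 9 new (C, C, A, G, G, A, T, A, T)
  "GCAGCC" → prefix "G" already present; 5 new (C, A, G, C, C)
  "AATGCGCT" → prefix "AATGCG" already present; 2 new (C, T)
  "ACCAGC" → prefix "ACCAG" already present; 1 new (C)
  "ACCAGG" → prefix "ACCAGG" already present; 0 new (none)
  "AATGCGTTTC" → prefix "AATGCGTTT" already present; 1 new (C)
  "AATTAAC" → prefix "AATT" already present; 3 new (A, A, C)
Total nodes = 8 + 7 + 2 + 2 + 8 + 4 + 9 + 5 + 2 + 1 + 0 + 1 + 3 = 52

52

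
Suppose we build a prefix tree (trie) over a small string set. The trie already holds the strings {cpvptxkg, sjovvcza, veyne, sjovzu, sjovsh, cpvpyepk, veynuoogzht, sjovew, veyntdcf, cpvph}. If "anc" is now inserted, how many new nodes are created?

3

"anc" shares no prefix with any stored word, so all 3 characters open new nodes.
3 − 0 = 3 new nodes.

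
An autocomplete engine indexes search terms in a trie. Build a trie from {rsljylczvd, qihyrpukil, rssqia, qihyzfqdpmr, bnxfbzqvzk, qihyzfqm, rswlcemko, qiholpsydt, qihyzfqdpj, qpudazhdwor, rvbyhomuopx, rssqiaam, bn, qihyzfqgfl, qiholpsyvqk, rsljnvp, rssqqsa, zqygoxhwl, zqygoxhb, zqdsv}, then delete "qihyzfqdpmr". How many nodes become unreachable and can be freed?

2

After clearing the end-marker at "qihyzfqdpmr", prune upward until reaching a node still needed by another word.
The suffix "mr" (2 nodes) is used only by "qihyzfqdpmr"; the node for "qihyzfqdp" still has the child "j", so pruning stops there.
Nodes removed: 2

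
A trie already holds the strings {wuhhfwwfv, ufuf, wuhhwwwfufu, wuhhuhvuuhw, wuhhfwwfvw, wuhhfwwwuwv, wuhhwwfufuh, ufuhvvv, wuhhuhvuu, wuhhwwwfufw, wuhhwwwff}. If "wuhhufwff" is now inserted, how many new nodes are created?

4

Walking "wuhhufwff" from the root, the first 5 characters ("wuhhu") follow existing edges; "f" is the first miss.
Each of the 4 remaining characters creates one node.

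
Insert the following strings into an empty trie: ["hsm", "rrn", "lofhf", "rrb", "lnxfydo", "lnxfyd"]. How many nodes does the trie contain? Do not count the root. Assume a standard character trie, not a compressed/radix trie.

18

For each word, the new-node count is its length minus the longest prefix already in the trie:
  "hsm" → 3 new (h, s, m)
  "rrn" → 3 new (r, r, n)
  "lofhf" → 5 new (l, o, f, h, f)
  "rrb" → prefix "rr" already present; 1 new (b)
  "lnxfydo" → prefix "l" already present; 6 new (n, x, f, y, d, o)
  "lnxfyd" → prefix "lnxfyd" already present; 0 new (none)
Total nodes = 3 + 3 + 5 + 1 + 6 + 0 = 18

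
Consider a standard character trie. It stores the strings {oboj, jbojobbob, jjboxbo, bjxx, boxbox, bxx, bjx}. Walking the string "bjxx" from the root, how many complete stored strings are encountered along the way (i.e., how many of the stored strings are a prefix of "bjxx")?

2

Walk "bjxx" from the root; an end-of-word marker is hit whenever a stored word is a prefix of "bjxx".
Prefixes of the query that are stored words: "bjx", "bjxx"
Count: 2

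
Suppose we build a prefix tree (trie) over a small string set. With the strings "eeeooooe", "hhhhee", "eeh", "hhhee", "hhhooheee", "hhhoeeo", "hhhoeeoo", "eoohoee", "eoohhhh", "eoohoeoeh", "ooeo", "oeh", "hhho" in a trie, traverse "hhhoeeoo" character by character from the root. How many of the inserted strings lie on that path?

Check each prefix of "hhhoeeoo" against the stored set — each match is an end-marker on the path.
Prefixes of the query that are stored words: "hhho", "hhhoeeo", "hhhoeeoo"
Count: 3

3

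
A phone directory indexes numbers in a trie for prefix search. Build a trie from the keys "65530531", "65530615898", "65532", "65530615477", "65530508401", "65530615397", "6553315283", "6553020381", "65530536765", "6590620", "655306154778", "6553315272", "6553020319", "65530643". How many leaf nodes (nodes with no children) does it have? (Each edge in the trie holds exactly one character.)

13

A leaf is a node with no children — equivalently, the end of a word that is not a proper prefix of any other stored word.
Those words: "6553020319", "6553020381", "65530508401", "65530531", "65530536765", "65530615397", "655306154778", "65530615898", "65530643", "65532", "6553315272", "6553315283", "6590620"
Leaf count: 13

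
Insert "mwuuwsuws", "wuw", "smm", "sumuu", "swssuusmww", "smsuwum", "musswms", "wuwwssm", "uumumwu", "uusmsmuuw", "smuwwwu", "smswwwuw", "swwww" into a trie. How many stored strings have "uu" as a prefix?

2

Traverse to the node for "uu", then collect every word in that subtree.
Matches: "uumumwu", "uusmsmuuw"
Count: 2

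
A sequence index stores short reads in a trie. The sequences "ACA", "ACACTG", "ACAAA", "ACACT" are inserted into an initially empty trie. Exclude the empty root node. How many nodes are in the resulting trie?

Trie structure (* marks end of a word):
(root)
└─ A
   └─ C
      └─ A *
         ├─ A
         │  └─ A *
         └─ C
            └─ T *
               └─ G *
Counting every labelled node above: 8.

8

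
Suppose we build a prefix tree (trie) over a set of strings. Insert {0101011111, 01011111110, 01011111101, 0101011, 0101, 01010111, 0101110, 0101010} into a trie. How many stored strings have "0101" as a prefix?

8

Walk to "0101"; the words in its subtree are exactly those with that prefix.
Words under "0101": 0101, 0101010, 0101011, 01010111, 0101011111, 0101110, 01011111101, 01011111110
Count: 8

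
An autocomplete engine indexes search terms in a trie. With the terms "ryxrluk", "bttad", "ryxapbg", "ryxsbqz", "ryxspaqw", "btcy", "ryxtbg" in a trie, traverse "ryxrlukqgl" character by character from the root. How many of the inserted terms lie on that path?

1

Check each prefix of "ryxrlukqgl" against the stored set — each match is an end-marker on the path.
Prefixes of the query that are stored words: "ryxrluk"
Count: 1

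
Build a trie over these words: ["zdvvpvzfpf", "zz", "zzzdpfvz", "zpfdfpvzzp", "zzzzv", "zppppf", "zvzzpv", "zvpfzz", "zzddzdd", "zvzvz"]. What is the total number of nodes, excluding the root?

48

Count nodes per top-level branch (shared prefixes stored once):
  'z'-branch (zdvvpvzfpf, zpfdfpvzzp, zppppf, zvpfzz, zvzvz, zvzzpv, zz, zzddzdd, zzzdpfvz, zzzzv): 48 nodes
Sum: 48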